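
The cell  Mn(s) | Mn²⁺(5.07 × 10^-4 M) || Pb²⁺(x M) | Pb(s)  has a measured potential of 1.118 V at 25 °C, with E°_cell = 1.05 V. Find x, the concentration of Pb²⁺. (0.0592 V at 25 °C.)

From the Nernst equation, log Q = n(E° − E)/0.0592 = 2(1.05 − 1.118)/0.0592 = -2.297, so Q = 0.00504.
With Q = [Mn²⁺]/[Pb²⁺] and the known concentrations, [Pb²⁺] in the denominator gives [Pb²⁺] = 0.1 M.

0.1 M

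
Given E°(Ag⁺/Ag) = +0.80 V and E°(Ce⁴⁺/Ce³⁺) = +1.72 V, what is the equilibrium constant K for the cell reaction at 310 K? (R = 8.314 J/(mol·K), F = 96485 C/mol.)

9.1 × 10^14

E°_cell = +1.72 − (+0.80) = 0.92 V, with n = 1 electron transferred.
At equilibrium E = 0, so the Nernst equation gives ln K = nFE°/RT = (1)(96485)(0.92)/((8.314)(310)) = 34.44.
K = e^34.44 = 9.1 × 10^14.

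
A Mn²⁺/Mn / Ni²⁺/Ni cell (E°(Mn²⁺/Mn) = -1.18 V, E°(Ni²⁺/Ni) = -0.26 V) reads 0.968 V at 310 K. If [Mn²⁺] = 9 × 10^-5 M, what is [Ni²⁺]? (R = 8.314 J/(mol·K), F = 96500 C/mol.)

From the Nernst equation, ln Q = nF(E° − E)/RT = 2×96500×(0.92 − 0.968)/(8.314×310) = -3.594, so Q = 0.0275.
With Q = [Mn²⁺]/[Ni²⁺] and the known concentrations, [Ni²⁺] in the denominator gives [Ni²⁺] = 0.0033 M.

0.0033 M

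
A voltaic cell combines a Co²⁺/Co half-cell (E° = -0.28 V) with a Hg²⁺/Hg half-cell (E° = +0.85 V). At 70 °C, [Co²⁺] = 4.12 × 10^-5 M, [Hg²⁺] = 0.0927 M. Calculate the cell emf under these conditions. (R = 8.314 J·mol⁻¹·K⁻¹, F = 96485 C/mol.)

The Hg²⁺/Hg couple has the higher reduction potential and acts as the cathode, so E°_cell = +0.85 − (-0.28) = 1.13 V.
Balancing electrons gives n = 2; the reaction quotient is Q = [Co²⁺]/[Hg²⁺] = 4.44 × 10^-4.
E = E° − (RT/nF) ln Q = 1.13 − (8.314×343)/(2×96485) × (-7.719) = 1.130 + 0.114 = 1.244 V.

1.24 V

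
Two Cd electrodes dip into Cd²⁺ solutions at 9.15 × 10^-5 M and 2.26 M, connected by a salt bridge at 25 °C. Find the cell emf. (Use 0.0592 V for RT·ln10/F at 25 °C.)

Both half-cells are Cd²⁺/Cd, so E°_cell = 0. The concentrated side is the cathode; the cell reaction moves Cd²⁺ from high to low concentration with n = 2.
Q = [Cd²⁺]_dilute/[Cd²⁺]_conc = 9.15 × 10^-5/2.26 = 4.05 × 10^-5.
E = 0 − (0.0592/2) log Q = −(0.0592/2)(-4.393) = 0.1300 V.

0.13 V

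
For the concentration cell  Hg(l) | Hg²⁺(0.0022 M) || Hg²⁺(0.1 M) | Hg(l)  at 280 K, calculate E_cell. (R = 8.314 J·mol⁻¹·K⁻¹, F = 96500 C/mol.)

Both half-cells are Hg²⁺/Hg, so E°_cell = 0. The concentrated side is the cathode; the cell reaction moves Hg²⁺ from high to low concentration with n = 2.
Q = [Hg²⁺]_dilute/[Hg²⁺]_conc = 0.0022/0.1 = 0.0220.
E = 0 − (RT/nF) ln Q = −((8.314×280)/(2×96500))(-3.817) = 0.0460 V.

0.046 V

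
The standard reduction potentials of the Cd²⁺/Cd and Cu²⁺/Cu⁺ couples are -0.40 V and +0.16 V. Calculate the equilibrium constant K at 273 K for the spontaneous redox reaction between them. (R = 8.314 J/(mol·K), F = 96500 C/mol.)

4.8 × 10^20

E°_cell = +0.16 − (-0.40) = 0.56 V, with n = 2 electrons transferred.
At equilibrium E = 0, so the Nernst equation gives ln K = nFE°/RT = (2)(96500)(0.56)/((8.314)(273)) = 47.62.
K = e^47.62 = 4.8 × 10^20.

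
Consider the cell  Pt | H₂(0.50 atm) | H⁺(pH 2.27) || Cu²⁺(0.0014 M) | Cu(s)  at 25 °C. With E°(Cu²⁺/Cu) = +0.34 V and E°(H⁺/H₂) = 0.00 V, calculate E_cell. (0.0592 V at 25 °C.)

0.38 V

The Cu²⁺/Cu couple is the cathode, so E°_cell = 0.34 V; n = 2.
[H⁺] = 10^(−2.27) = 0.0054 M, and Q = [H⁺]^2 / ([Cu²⁺]·P(H₂)) = 0.0412.
E = E° − (0.0592/2) log Q = 0.34 − (0.0592/2)(-1.385) = 0.381 V.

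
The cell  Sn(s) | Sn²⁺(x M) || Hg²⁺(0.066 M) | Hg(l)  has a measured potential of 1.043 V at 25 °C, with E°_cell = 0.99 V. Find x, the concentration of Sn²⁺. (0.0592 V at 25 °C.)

0.0011 M

From the Nernst equation, log Q = n(E° − E)/0.0592 = 2(0.99 − 1.043)/0.0592 = -1.791, so Q = 0.0162.
With Q = [Sn²⁺]/[Hg²⁺] and the known concentrations, [Sn²⁺] in the numerator gives [Sn²⁺] = 0.0011 M.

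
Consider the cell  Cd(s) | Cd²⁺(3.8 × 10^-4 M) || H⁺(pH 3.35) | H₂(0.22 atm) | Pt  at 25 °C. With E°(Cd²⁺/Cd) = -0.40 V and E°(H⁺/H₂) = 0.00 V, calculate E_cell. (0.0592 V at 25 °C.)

0.32 V

The hydrogen couple is the cathode, so E°_cell = 0.40 V; n = 2.
[H⁺] = 10^(−3.35) = 4.5 × 10^-4 M, and Q = [Cd²⁺]·P(H₂) / [H⁺]^2 = 419.
E = E° − (0.0592/2) log Q = 0.40 − (0.0592/2)(2.622) = 0.322 V.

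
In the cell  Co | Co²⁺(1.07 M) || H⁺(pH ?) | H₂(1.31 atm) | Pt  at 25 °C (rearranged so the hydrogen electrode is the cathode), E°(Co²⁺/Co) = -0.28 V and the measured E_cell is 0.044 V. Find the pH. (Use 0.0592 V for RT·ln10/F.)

E°_cell = 0.28 V and n = 2.
log Q = n(E° − E)/0.0592 = 2×(0.28 − 0.044)/0.0592 = 7.973.
With Q = [Co²⁺]·P(H₂) / [H⁺]^2, solving for [H⁺] gives log[H⁺] = -3.913, so pH = 3.91.

pH = 3.91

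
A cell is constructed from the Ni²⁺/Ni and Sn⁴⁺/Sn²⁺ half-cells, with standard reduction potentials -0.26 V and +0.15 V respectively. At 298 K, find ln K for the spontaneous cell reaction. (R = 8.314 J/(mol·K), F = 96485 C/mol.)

ln K = 31.9

E°_cell = +0.15 − (-0.26) = 0.41 V, with n = 2 electrons transferred.
At equilibrium E = 0, so the Nernst equation gives ln K = nFE°/RT = (2)(96485)(0.41)/((8.314)(298)) = 31.93.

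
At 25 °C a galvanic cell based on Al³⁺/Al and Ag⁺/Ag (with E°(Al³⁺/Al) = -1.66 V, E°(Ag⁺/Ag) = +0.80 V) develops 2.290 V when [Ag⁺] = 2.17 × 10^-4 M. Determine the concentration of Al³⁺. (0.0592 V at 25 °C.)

0.0042 M

From the Nernst equation, log Q = n(E° − E)/0.0592 = 3(2.46 − 2.290)/0.0592 = 8.615, so Q = 4.12 × 10^8.
With Q = [Al³⁺]/[Ag⁺]^3 and the known concentrations, [Al³⁺] in the numerator gives [Al³⁺] = 0.0042 M.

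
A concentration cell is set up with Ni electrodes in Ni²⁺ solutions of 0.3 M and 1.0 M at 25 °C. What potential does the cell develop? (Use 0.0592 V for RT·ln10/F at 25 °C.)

Both half-cells are Ni²⁺/Ni, so E°_cell = 0. The concentrated side is the cathode; the cell reaction moves Ni²⁺ from high to low concentration with n = 2.
Q = [Ni²⁺]_dilute/[Ni²⁺]_conc = 0.3/1.0 = 0.300.
E = 0 − (0.0592/2) log Q = −(0.0592/2)(-0.523) = 0.0155 V.

0.015 V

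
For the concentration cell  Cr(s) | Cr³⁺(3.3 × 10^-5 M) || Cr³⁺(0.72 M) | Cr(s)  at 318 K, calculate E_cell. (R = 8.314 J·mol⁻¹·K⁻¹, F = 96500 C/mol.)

0.091 V

Both half-cells are Cr³⁺/Cr, so E°_cell = 0. The concentrated side is the cathode; the cell reaction moves Cr³⁺ from high to low concentration with n = 3.
Q = [Cr³⁺]_dilute/[Cr³⁺]_conc = 3.3 × 10^-5/0.72 = 4.58 × 10^-5.
E = 0 − (RT/nF) ln Q = −((8.314×318)/(3×96500))(-9.990) = 0.0912 V.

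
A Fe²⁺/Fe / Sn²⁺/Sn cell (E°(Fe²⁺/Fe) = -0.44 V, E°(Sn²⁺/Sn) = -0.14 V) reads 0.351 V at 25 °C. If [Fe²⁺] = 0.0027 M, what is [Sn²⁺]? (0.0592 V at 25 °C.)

0.14 M

From the Nernst equation, log Q = n(E° − E)/0.0592 = 2(0.30 − 0.351)/0.0592 = -1.723, so Q = 0.0189.
With Q = [Fe²⁺]/[Sn²⁺] and the known concentrations, [Sn²⁺] in the denominator gives [Sn²⁺] = 0.14 M.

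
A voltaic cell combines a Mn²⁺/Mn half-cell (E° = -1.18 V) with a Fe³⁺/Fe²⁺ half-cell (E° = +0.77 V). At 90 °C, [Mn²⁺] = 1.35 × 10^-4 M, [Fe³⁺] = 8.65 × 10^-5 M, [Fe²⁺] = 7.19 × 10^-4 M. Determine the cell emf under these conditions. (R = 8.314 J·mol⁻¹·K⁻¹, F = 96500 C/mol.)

The Fe³⁺/Fe²⁺ couple has the higher reduction potential and acts as the cathode, so E°_cell = +0.77 − (-1.18) = 1.95 V.
Balancing electrons gives n = 2; the reaction quotient is Q = [Mn²⁺]·[Fe²⁺]^2/[Fe³⁺]^2 = 0.00933.
E = E° − (RT/nF) ln Q = 1.95 − (8.314×363)/(2×96500) × (-4.675) = 1.950 + 0.073 = 2.023 V.

2.02 V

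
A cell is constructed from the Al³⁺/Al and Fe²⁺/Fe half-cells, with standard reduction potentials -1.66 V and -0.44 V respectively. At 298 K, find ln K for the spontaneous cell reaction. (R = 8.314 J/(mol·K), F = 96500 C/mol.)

E°_cell = -0.44 − (-1.66) = 1.22 V, with n = 6 electrons transferred.
At equilibrium E = 0, so the Nernst equation gives ln K = nFE°/RT = (6)(96500)(1.22)/((8.314)(298)) = 285.11.

ln K = 285.1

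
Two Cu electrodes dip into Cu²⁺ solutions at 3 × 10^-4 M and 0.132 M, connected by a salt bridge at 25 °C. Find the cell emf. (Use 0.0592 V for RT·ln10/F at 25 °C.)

Both half-cells are Cu²⁺/Cu, so E°_cell = 0. The concentrated side is the cathode; the cell reaction moves Cu²⁺ from high to low concentration with n = 2.
Q = [Cu²⁺]_dilute/[Cu²⁺]_conc = 3 × 10^-4/0.132 = 0.00227.
E = 0 − (0.0592/2) log Q = −(0.0592/2)(-2.643) = 0.0782 V.

0.078 V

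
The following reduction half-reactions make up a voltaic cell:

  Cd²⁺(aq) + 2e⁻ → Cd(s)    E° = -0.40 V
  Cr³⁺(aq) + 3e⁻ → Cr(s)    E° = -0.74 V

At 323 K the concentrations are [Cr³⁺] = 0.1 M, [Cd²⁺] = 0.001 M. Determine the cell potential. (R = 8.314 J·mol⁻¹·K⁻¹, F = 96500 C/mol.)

The Cd²⁺/Cd couple has the higher reduction potential and acts as the cathode, so E°_cell = -0.40 − (-0.74) = 0.34 V.
Balancing electrons gives n = 6; the reaction quotient is Q = [Cr³⁺]^2/[Cd²⁺]^3 = 1 × 10^7.
E = E° − (RT/nF) ln Q = 0.34 − (8.314×323)/(6×96500) × (16.118) = 0.340 − 0.075 = 0.265 V.

0.265 V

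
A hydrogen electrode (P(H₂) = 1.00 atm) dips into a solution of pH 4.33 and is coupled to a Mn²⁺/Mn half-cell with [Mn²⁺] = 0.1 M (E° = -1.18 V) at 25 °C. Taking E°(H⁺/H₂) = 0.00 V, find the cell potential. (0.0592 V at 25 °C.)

0.95 V

The hydrogen couple is the cathode, so E°_cell = 1.18 V; n = 2.
[H⁺] = 10^(−4.33) = 4.7 × 10^-5 M, and Q = [Mn²⁺]·P(H₂) / [H⁺]^2 = 4.57 × 10^7.
E = E° − (0.0592/2) log Q = 1.18 − (0.0592/2)(7.660) = 0.953 V.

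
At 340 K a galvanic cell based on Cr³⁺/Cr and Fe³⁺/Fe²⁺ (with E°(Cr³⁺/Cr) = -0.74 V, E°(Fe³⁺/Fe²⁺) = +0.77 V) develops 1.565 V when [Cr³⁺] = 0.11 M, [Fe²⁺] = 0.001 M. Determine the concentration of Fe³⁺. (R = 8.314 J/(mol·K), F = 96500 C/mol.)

From the Nernst equation, ln Q = nF(E° − E)/RT = 3×96500×(1.51 − 1.565)/(8.314×340) = -5.633, so Q = 0.00358.
With Q = [Cr³⁺]·[Fe²⁺]^3/[Fe³⁺]^3 and the known concentrations, [Fe³⁺]^3 in the denominator gives [Fe³⁺] = 0.0031 M.

0.0031 M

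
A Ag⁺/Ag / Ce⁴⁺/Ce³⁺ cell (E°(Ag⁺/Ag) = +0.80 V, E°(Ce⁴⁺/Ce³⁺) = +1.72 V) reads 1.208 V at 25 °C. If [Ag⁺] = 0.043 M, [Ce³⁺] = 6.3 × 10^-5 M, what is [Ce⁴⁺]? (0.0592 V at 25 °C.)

0.2 M

From the Nernst equation, log Q = n(E° − E)/0.0592 = 1(0.92 − 1.208)/0.0592 = -4.865, so Q = 1.37 × 10^-5.
With Q = [Ag⁺]·[Ce³⁺]/[Ce⁴⁺] and the known concentrations, [Ce⁴⁺] in the denominator gives [Ce⁴⁺] = 0.2 M.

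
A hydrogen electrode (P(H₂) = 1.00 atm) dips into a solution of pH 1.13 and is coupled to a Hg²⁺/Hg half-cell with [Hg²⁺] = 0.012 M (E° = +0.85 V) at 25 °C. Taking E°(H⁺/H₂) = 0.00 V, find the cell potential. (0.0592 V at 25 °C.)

The Hg²⁺/Hg couple is the cathode, so E°_cell = 0.85 V; n = 2.
[H⁺] = 10^(−1.13) = 0.074 M, and Q = [H⁺]^2 / ([Hg²⁺]·P(H₂)) = 0.458.
E = E° − (0.0592/2) log Q = 0.85 − (0.0592/2)(-0.339) = 0.860 V.

0.86 V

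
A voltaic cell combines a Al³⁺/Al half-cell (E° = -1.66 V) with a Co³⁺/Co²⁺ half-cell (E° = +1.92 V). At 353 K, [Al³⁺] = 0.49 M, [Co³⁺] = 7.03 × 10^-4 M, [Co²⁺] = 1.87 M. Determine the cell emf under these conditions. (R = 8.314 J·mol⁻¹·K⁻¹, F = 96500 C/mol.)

3.35 V

The Co³⁺/Co²⁺ couple has the higher reduction potential and acts as the cathode, so E°_cell = +1.92 − (-1.66) = 3.58 V.
Balancing electrons gives n = 3; the reaction quotient is Q = [Al³⁺]·[Co²⁺]^3/[Co³⁺]^3 = 9.22 × 10^9.
E = E° − (RT/nF) ln Q = 3.58 − (8.314×353)/(3×96500) × (22.945) = 3.580 − 0.233 = 3.347 V.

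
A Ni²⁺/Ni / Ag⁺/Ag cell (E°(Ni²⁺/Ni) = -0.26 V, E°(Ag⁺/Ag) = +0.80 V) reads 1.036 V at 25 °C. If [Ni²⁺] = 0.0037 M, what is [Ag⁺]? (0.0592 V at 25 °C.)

From the Nernst equation, log Q = n(E° − E)/0.0592 = 2(1.06 − 1.036)/0.0592 = 0.811, so Q = 6.47.
With Q = [Ni²⁺]/[Ag⁺]^2 and the known concentrations, [Ag⁺]^2 in the denominator gives [Ag⁺] = 0.024 M.

0.024 M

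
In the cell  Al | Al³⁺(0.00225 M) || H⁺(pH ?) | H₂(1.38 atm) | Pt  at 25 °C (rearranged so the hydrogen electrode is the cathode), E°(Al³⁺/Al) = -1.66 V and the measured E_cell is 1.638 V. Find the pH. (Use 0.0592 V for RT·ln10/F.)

E°_cell = 1.66 V and n = 6.
log Q = n(E° − E)/0.0592 = 6×(1.66 − 1.638)/0.0592 = 2.230.
With Q = [Al³⁺]^2·P(H₂)^3 / [H⁺]^6, solving for [H⁺] gives log[H⁺] = -1.184, so pH = 1.18.

pH = 1.18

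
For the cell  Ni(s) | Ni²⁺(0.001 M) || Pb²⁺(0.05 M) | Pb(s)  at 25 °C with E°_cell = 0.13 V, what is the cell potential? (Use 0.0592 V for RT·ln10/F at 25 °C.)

Balancing electrons gives n = 2; the reaction quotient is Q = [Ni²⁺]/[Pb²⁺] = 0.0200.
At 25 °C, E = E° − (0.0592/n) log Q = 0.13 − (0.0592/2)(-1.699) = 0.130 + 0.050 = 0.180 V.

0.180 V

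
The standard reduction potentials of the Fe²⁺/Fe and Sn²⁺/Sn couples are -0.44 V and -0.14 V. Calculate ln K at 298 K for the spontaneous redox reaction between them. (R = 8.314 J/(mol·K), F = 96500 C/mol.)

E°_cell = -0.14 − (-0.44) = 0.30 V, with n = 2 electrons transferred.
At equilibrium E = 0, so the Nernst equation gives ln K = nFE°/RT = (2)(96500)(0.30)/((8.314)(298)) = 23.37.

ln K = 23.4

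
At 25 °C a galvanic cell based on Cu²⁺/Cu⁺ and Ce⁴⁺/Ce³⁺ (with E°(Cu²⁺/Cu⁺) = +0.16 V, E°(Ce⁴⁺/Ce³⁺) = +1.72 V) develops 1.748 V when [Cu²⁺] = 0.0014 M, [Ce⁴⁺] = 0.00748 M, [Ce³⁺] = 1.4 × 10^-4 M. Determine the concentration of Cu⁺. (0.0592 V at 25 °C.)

0.039 M

From the Nernst equation, log Q = n(E° − E)/0.0592 = 1(1.56 − 1.748)/0.0592 = -3.176, so Q = 6.67 × 10^-4.
With Q = [Cu²⁺]·[Ce³⁺]/([Cu⁺]·[Ce⁴⁺]) and the known concentrations, [Cu⁺] in the denominator gives [Cu⁺] = 0.039 M.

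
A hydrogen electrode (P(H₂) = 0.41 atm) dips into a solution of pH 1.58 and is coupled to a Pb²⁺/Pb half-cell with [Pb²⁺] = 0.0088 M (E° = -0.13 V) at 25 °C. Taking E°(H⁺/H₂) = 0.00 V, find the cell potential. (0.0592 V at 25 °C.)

0.11 V

The hydrogen couple is the cathode, so E°_cell = 0.13 V; n = 2.
[H⁺] = 10^(−1.58) = 0.026 M, and Q = [Pb²⁺]·P(H₂) / [H⁺]^2 = 5.22.
E = E° − (0.0592/2) log Q = 0.13 − (0.0592/2)(0.717) = 0.109 V.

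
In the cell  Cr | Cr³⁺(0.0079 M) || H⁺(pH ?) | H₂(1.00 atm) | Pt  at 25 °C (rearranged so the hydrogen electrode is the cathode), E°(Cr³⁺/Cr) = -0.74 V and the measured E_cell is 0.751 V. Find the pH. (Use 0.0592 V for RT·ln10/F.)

pH = 0.51

E°_cell = 0.74 V and n = 6.
log Q = n(E° − E)/0.0592 = 6×(0.74 − 0.751)/0.0592 = -1.115.
With Q = [Cr³⁺]^2·P(H₂)^3 / [H⁺]^6, solving for [H⁺] gives log[H⁺] = -0.515, so pH = 0.51.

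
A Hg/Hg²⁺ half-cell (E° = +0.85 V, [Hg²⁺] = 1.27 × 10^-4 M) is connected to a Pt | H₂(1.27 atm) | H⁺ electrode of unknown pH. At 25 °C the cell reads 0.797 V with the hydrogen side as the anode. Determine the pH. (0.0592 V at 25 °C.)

pH = 1.00

E°_cell = 0.85 V and n = 2.
log Q = n(E° − E)/0.0592 = 2×(0.85 − 0.797)/0.0592 = 1.791.
With Q = [H⁺]^2 / ([Hg²⁺]·P(H₂)), solving for [H⁺] gives log[H⁺] = -1.001, so pH = 1.00.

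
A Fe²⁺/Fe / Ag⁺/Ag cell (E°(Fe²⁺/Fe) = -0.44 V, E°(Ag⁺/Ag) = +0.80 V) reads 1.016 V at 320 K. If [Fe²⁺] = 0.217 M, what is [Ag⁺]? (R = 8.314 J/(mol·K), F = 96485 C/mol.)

From the Nernst equation, ln Q = nF(E° − E)/RT = 2×96485×(1.24 − 1.016)/(8.314×320) = 16.247, so Q = 1.14 × 10^7.
With Q = [Fe²⁺]/[Ag⁺]^2 and the known concentrations, [Ag⁺]^2 in the denominator gives [Ag⁺] = 1.4 × 10^-4 M.

1.4 × 10^-4 M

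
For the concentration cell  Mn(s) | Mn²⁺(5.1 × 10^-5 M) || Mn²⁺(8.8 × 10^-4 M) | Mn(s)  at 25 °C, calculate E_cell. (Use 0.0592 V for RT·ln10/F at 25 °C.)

Both half-cells are Mn²⁺/Mn, so E°_cell = 0. The concentrated side is the cathode; the cell reaction moves Mn²⁺ from high to low concentration with n = 2.
Q = [Mn²⁺]_dilute/[Mn²⁺]_conc = 5.1 × 10^-5/8.8 × 10^-4 = 0.0580.
E = 0 − (0.0592/2) log Q = −(0.0592/2)(-1.237) = 0.0366 V.

0.037 V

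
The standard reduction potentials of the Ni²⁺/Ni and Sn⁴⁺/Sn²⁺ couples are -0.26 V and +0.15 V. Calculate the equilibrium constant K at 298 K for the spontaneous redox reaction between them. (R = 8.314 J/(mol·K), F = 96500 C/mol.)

E°_cell = +0.15 − (-0.26) = 0.41 V, with n = 2 electrons transferred.
At equilibrium E = 0, so the Nernst equation gives ln K = nFE°/RT = (2)(96500)(0.41)/((8.314)(298)) = 31.94.
K = e^31.94 = 7.4 × 10^13.

7.4 × 10^13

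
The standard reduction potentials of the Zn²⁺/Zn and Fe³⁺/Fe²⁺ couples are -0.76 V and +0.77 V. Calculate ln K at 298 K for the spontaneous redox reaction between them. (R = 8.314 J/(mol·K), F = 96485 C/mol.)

ln K = 119.2

E°_cell = +0.77 − (-0.76) = 1.53 V, with n = 2 electrons transferred.
At equilibrium E = 0, so the Nernst equation gives ln K = nFE°/RT = (2)(96485)(1.53)/((8.314)(298)) = 119.17.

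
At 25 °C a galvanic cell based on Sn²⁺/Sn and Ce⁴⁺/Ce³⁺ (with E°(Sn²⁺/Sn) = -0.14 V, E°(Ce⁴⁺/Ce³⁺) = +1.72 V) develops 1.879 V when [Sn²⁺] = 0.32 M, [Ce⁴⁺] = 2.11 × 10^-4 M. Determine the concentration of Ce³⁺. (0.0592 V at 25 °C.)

1.8 × 10^-4 M

From the Nernst equation, log Q = n(E° − E)/0.0592 = 2(1.86 − 1.879)/0.0592 = -0.642, so Q = 0.228.
With Q = [Sn²⁺]·[Ce³⁺]^2/[Ce⁴⁺]^2 and the known concentrations, [Ce³⁺]^2 in the numerator gives [Ce³⁺] = 1.8 × 10^-4 M.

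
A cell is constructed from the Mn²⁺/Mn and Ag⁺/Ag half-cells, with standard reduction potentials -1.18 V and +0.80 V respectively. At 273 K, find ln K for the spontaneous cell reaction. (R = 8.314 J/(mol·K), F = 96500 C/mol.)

ln K = 168.4

E°_cell = +0.80 − (-1.18) = 1.98 V, with n = 2 electrons transferred.
At equilibrium E = 0, so the Nernst equation gives ln K = nFE°/RT = (2)(96500)(1.98)/((8.314)(273)) = 168.36.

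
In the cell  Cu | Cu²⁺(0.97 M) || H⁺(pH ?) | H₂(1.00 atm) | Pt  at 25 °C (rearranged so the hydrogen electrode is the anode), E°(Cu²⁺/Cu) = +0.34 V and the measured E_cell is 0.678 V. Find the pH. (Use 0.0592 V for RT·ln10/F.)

E°_cell = 0.34 V and n = 2.
log Q = n(E° − E)/0.0592 = 2×(0.34 − 0.678)/0.0592 = -11.419.
With Q = [H⁺]^2 / ([Cu²⁺]·P(H₂)), solving for [H⁺] gives log[H⁺] = -5.716, so pH = 5.72.

pH = 5.72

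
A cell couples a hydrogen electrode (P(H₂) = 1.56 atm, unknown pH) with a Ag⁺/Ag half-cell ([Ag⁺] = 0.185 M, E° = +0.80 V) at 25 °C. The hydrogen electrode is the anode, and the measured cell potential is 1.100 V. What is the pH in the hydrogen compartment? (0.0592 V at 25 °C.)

pH = 5.70

E°_cell = 0.80 V and n = 2.
log Q = n(E° − E)/0.0592 = 2×(0.80 − 1.100)/0.0592 = -10.135.
With Q = [H⁺]^2 / ([Ag⁺]^2·P(H₂)), solving for [H⁺] gives log[H⁺] = -5.704, so pH = 5.70.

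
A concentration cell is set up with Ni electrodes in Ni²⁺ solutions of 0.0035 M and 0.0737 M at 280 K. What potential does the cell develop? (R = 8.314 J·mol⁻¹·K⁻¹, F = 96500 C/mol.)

0.037 V

Both half-cells are Ni²⁺/Ni, so E°_cell = 0. The concentrated side is the cathode; the cell reaction moves Ni²⁺ from high to low concentration with n = 2.
Q = [Ni²⁺]_dilute/[Ni²⁺]_conc = 0.0035/0.0737 = 0.0475.
E = 0 − (RT/nF) ln Q = −((8.314×280)/(2×96500))(-3.047) = 0.0368 V.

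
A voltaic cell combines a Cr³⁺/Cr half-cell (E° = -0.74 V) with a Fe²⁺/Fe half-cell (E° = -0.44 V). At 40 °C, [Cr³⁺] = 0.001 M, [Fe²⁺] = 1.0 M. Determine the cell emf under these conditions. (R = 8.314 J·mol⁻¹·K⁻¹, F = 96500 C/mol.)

The Fe²⁺/Fe couple has the higher reduction potential and acts as the cathode, so E°_cell = -0.44 − (-0.74) = 0.30 V.
Balancing electrons gives n = 6; the reaction quotient is Q = [Cr³⁺]^2/[Fe²⁺]^3 = 1 × 10^-6.
E = E° − (RT/nF) ln Q = 0.30 − (8.314×313)/(6×96500) × (-13.816) = 0.300 + 0.062 = 0.362 V.

0.362 V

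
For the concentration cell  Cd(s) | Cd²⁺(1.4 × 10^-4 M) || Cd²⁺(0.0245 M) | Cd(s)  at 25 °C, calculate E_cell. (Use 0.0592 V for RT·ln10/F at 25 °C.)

0.066 V

Both half-cells are Cd²⁺/Cd, so E°_cell = 0. The concentrated side is the cathode; the cell reaction moves Cd²⁺ from high to low concentration with n = 2.
Q = [Cd²⁺]_dilute/[Cd²⁺]_conc = 1.4 × 10^-4/0.0245 = 0.00571.
E = 0 − (0.0592/2) log Q = −(0.0592/2)(-2.243) = 0.0664 V.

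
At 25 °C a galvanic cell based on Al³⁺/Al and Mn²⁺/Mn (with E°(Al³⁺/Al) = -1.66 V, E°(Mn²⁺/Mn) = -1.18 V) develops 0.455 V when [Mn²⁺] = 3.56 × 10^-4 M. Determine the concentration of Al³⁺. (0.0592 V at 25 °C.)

From the Nernst equation, log Q = n(E° − E)/0.0592 = 6(0.48 − 0.455)/0.0592 = 2.534, so Q = 342.
With Q = [Al³⁺]^2/[Mn²⁺]^3 and the known concentrations, [Al³⁺]^2 in the numerator gives [Al³⁺] = 1.2 × 10^-4 M.

1.2 × 10^-4 M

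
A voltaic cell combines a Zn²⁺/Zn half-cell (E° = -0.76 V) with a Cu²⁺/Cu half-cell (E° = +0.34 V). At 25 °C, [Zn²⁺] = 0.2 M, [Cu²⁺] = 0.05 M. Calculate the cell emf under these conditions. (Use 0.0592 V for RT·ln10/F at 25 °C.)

1.08 V

The Cu²⁺/Cu couple has the higher reduction potential and acts as the cathode, so E°_cell = +0.34 − (-0.76) = 1.10 V.
Balancing electrons gives n = 2; the reaction quotient is Q = [Zn²⁺]/[Cu²⁺] = 4.00.
At 25 °C, E = E° − (0.0592/n) log Q = 1.10 − (0.0592/2)(0.602) = 1.100 − 0.018 = 1.082 V.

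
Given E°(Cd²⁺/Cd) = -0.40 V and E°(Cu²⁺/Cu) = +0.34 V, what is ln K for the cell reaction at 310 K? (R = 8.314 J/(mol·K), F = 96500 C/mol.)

E°_cell = +0.34 − (-0.40) = 0.74 V, with n = 2 electrons transferred.
At equilibrium E = 0, so the Nernst equation gives ln K = nFE°/RT = (2)(96500)(0.74)/((8.314)(310)) = 55.41.

ln K = 55.4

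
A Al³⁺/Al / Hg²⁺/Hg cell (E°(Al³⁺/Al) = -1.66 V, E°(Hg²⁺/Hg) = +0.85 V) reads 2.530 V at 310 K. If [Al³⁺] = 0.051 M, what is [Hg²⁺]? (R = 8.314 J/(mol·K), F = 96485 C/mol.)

0.61 M

From the Nernst equation, ln Q = nF(E° − E)/RT = 6×96485×(2.51 − 2.530)/(8.314×310) = -4.492, so Q = 0.0112.
With Q = [Al³⁺]^2/[Hg²⁺]^3 and the known concentrations, [Hg²⁺]^3 in the denominator gives [Hg²⁺] = 0.61 M.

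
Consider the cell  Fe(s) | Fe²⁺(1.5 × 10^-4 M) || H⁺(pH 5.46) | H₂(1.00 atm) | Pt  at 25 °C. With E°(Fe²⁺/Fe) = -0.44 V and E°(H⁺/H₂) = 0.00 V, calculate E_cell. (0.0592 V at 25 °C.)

0.23 V

The hydrogen couple is the cathode, so E°_cell = 0.44 V; n = 2.
[H⁺] = 10^(−5.46) = 3.5 × 10^-6 M, and Q = [Fe²⁺]·P(H₂) / [H⁺]^2 = 1.25 × 10^7.
E = E° − (0.0592/2) log Q = 0.44 − (0.0592/2)(7.096) = 0.230 V.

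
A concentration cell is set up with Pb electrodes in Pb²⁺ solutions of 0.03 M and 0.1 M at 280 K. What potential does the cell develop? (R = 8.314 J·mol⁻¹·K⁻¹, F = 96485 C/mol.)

0.015 V

Both half-cells are Pb²⁺/Pb, so E°_cell = 0. The concentrated side is the cathode; the cell reaction moves Pb²⁺ from high to low concentration with n = 2.
Q = [Pb²⁺]_dilute/[Pb²⁺]_conc = 0.03/0.1 = 0.300.
E = 0 − (RT/nF) ln Q = −((8.314×280)/(2×96485))(-1.204) = 0.0145 V.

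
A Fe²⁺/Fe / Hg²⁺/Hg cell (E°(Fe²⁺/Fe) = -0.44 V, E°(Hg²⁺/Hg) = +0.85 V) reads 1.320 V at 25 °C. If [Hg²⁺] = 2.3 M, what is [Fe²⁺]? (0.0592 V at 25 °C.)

0.22 M

From the Nernst equation, log Q = n(E° − E)/0.0592 = 2(1.29 − 1.320)/0.0592 = -1.014, so Q = 0.0969.
With Q = [Fe²⁺]/[Hg²⁺] and the known concentrations, [Fe²⁺] in the numerator gives [Fe²⁺] = 0.22 M.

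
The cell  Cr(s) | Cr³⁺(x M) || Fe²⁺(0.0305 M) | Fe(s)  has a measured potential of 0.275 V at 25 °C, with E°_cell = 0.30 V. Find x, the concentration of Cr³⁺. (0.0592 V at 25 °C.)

From the Nernst equation, log Q = n(E° − E)/0.0592 = 6(0.30 − 0.275)/0.0592 = 2.534, so Q = 342.
With Q = [Cr³⁺]^2/[Fe²⁺]^3 and the known concentrations, [Cr³⁺]^2 in the numerator gives [Cr³⁺] = 0.098 M.

0.098 M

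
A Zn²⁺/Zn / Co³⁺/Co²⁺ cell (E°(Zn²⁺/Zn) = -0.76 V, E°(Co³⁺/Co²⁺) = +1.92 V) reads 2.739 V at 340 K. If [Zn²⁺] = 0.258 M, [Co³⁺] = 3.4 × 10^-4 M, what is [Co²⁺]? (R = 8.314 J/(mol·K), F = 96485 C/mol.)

From the Nernst equation, ln Q = nF(E° − E)/RT = 2×96485×(2.68 − 2.739)/(8.314×340) = -4.028, so Q = 0.0178.
With Q = [Zn²⁺]·[Co²⁺]^2/[Co³⁺]^2 and the known concentrations, [Co²⁺]^2 in the numerator gives [Co²⁺] = 8.9 × 10^-5 M.

8.9 × 10^-5 M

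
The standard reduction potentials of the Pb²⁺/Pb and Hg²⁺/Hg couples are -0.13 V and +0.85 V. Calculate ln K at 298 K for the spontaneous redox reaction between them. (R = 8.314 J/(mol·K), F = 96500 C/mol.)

ln K = 76.3

E°_cell = +0.85 − (-0.13) = 0.98 V, with n = 2 electrons transferred.
At equilibrium E = 0, so the Nernst equation gives ln K = nFE°/RT = (2)(96500)(0.98)/((8.314)(298)) = 76.34.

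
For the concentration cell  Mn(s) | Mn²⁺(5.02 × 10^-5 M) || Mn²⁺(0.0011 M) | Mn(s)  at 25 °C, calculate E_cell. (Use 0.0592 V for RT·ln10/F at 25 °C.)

Both half-cells are Mn²⁺/Mn, so E°_cell = 0. The concentrated side is the cathode; the cell reaction moves Mn²⁺ from high to low concentration with n = 2.
Q = [Mn²⁺]_dilute/[Mn²⁺]_conc = 5.02 × 10^-5/0.0011 = 0.0456.
E = 0 − (0.0592/2) log Q = −(0.0592/2)(-1.341) = 0.0397 V.

0.040 V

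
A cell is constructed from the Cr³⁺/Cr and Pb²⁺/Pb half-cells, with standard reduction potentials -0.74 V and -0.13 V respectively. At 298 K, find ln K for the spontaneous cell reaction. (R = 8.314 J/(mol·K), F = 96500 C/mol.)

ln K = 142.6

E°_cell = -0.13 − (-0.74) = 0.61 V, with n = 6 electrons transferred.
At equilibrium E = 0, so the Nernst equation gives ln K = nFE°/RT = (6)(96500)(0.61)/((8.314)(298)) = 142.55.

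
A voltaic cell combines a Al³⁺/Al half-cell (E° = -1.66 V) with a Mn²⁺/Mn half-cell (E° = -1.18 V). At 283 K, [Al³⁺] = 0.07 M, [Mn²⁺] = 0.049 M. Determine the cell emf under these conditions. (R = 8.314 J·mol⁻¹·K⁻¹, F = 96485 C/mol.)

0.465 V

The Mn²⁺/Mn couple has the higher reduction potential and acts as the cathode, so E°_cell = -1.18 − (-1.66) = 0.48 V.
Balancing electrons gives n = 6; the reaction quotient is Q = [Al³⁺]^2/[Mn²⁺]^3 = 41.6.
E = E° − (RT/nF) ln Q = 0.48 − (8.314×283)/(6×96485) × (3.729) = 0.480 − 0.015 = 0.465 V.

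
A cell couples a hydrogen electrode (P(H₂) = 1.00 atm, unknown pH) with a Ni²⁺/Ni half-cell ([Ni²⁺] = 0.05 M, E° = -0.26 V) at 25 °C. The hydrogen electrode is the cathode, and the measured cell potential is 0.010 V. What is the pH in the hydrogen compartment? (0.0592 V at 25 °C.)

E°_cell = 0.26 V and n = 2.
log Q = n(E° − E)/0.0592 = 2×(0.26 − 0.010)/0.0592 = 8.446.
With Q = [Ni²⁺]·P(H₂) / [H⁺]^2, solving for [H⁺] gives log[H⁺] = -4.873, so pH = 4.87.

pH = 4.87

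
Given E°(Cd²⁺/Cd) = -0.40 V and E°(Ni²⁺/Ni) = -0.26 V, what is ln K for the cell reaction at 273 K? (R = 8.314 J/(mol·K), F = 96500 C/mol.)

ln K = 11.9

E°_cell = -0.26 − (-0.40) = 0.14 V, with n = 2 electrons transferred.
At equilibrium E = 0, so the Nernst equation gives ln K = nFE°/RT = (2)(96500)(0.14)/((8.314)(273)) = 11.90.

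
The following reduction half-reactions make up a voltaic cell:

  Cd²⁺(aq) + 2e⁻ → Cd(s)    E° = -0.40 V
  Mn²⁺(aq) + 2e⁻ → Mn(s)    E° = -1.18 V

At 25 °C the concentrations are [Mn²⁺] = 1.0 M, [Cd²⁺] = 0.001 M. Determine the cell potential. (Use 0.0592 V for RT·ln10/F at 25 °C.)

0.691 V

The Cd²⁺/Cd couple has the higher reduction potential and acts as the cathode, so E°_cell = -0.40 − (-1.18) = 0.78 V.
Balancing electrons gives n = 2; the reaction quotient is Q = [Mn²⁺]/[Cd²⁺] = 1000.
At 25 °C, E = E° − (0.0592/n) log Q = 0.78 − (0.0592/2)(3.000) = 0.780 − 0.089 = 0.691 V.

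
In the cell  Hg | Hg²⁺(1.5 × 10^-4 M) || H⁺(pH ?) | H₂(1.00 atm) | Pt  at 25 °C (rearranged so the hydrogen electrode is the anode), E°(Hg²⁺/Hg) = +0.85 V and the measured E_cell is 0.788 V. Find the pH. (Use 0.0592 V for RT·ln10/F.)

E°_cell = 0.85 V and n = 2.
log Q = n(E° − E)/0.0592 = 2×(0.85 − 0.788)/0.0592 = 2.095.
With Q = [H⁺]^2 / ([Hg²⁺]·P(H₂)), solving for [H⁺] gives log[H⁺] = -0.865, so pH = 0.86.

pH = 0.86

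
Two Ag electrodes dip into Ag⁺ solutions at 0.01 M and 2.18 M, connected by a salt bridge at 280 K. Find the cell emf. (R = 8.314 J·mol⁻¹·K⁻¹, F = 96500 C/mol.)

Both half-cells are Ag⁺/Ag, so E°_cell = 0. The concentrated side is the cathode; the cell reaction moves Ag⁺ from high to low concentration with n = 1.
Q = [Ag⁺]_dilute/[Ag⁺]_conc = 0.01/2.18 = 0.00459.
E = 0 − (RT/nF) ln Q = −((8.314×280)/(1×96500))(-5.384) = 0.1299 V.

0.13 V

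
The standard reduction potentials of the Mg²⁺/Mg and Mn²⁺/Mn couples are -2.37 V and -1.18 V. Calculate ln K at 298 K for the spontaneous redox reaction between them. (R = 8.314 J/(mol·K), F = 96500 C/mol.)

E°_cell = -1.18 − (-2.37) = 1.19 V, with n = 2 electrons transferred.
At equilibrium E = 0, so the Nernst equation gives ln K = nFE°/RT = (2)(96500)(1.19)/((8.314)(298)) = 92.70.

ln K = 92.7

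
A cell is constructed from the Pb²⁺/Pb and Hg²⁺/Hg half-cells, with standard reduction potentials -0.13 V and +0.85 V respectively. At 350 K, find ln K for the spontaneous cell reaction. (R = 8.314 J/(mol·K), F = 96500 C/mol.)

ln K = 65.0

E°_cell = +0.85 − (-0.13) = 0.98 V, with n = 2 electrons transferred.
At equilibrium E = 0, so the Nernst equation gives ln K = nFE°/RT = (2)(96500)(0.98)/((8.314)(350)) = 65.00.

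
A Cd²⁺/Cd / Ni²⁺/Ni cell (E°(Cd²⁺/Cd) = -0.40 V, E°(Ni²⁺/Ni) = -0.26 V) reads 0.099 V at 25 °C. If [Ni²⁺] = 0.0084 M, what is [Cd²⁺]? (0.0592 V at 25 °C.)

0.2 M

From the Nernst equation, log Q = n(E° − E)/0.0592 = 2(0.14 − 0.099)/0.0592 = 1.385, so Q = 24.3.
With Q = [Cd²⁺]/[Ni²⁺] and the known concentrations, [Cd²⁺] in the numerator gives [Cd²⁺] = 0.2 M.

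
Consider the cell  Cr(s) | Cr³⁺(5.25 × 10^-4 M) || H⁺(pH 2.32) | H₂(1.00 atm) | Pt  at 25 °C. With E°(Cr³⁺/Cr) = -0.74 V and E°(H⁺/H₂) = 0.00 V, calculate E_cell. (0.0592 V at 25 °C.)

0.67 V

The hydrogen couple is the cathode, so E°_cell = 0.74 V; n = 6.
[H⁺] = 10^(−2.32) = 0.0048 M, and Q = [Cr³⁺]^2·P(H₂)^3 / [H⁺]^6 = 2.29 × 10^7.
E = E° − (0.0592/6) log Q = 0.74 − (0.0592/6)(7.360) = 0.667 V.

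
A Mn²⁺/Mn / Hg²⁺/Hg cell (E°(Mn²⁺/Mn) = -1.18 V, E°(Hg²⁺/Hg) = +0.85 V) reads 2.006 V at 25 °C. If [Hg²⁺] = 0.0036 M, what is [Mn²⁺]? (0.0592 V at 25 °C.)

From the Nernst equation, log Q = n(E° − E)/0.0592 = 2(2.03 − 2.006)/0.0592 = 0.811, so Q = 6.47.
With Q = [Mn²⁺]/[Hg²⁺] and the known concentrations, [Mn²⁺] in the numerator gives [Mn²⁺] = 0.023 M.

0.023 M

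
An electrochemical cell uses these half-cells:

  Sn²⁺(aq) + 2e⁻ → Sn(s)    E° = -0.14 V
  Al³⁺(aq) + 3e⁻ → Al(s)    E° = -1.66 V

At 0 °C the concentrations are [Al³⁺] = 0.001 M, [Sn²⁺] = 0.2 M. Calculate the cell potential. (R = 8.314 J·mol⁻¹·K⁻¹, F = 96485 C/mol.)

The Sn²⁺/Sn couple has the higher reduction potential and acts as the cathode, so E°_cell = -0.14 − (-1.66) = 1.52 V.
Balancing electrons gives n = 6; the reaction quotient is Q = [Al³⁺]^2/[Sn²⁺]^3 = 1.25 × 10^-4.
E = E° − (RT/nF) ln Q = 1.52 − (8.314×273)/(6×96485) × (-8.987) = 1.520 + 0.035 = 1.555 V.

1.56 V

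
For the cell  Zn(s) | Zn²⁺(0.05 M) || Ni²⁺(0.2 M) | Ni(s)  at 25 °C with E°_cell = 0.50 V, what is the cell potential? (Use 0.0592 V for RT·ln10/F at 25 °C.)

0.518 V

Balancing electrons gives n = 2; the reaction quotient is Q = [Zn²⁺]/[Ni²⁺] = 0.250.
At 25 °C, E = E° − (0.0592/n) log Q = 0.50 − (0.0592/2)(-0.602) = 0.500 + 0.018 = 0.518 V.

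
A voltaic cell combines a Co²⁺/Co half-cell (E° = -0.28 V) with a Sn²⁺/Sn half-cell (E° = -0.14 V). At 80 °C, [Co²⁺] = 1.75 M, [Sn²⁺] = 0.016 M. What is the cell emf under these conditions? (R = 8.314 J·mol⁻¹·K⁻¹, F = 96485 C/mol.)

The Sn²⁺/Sn couple has the higher reduction potential and acts as the cathode, so E°_cell = -0.14 − (-0.28) = 0.14 V.
Balancing electrons gives n = 2; the reaction quotient is Q = [Co²⁺]/[Sn²⁺] = 109.
E = E° − (RT/nF) ln Q = 0.14 − (8.314×353)/(2×96485) × (4.695) = 0.140 − 0.071 = 0.069 V.

0.069 V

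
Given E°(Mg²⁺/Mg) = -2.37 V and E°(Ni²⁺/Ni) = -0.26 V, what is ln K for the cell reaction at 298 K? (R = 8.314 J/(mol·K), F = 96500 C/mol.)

E°_cell = -0.26 − (-2.37) = 2.11 V, with n = 2 electrons transferred.
At equilibrium E = 0, so the Nernst equation gives ln K = nFE°/RT = (2)(96500)(2.11)/((8.314)(298)) = 164.37.

ln K = 164.4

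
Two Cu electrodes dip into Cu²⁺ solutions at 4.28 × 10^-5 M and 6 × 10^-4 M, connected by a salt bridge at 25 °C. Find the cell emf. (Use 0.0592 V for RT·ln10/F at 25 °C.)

Both half-cells are Cu²⁺/Cu, so E°_cell = 0. The concentrated side is the cathode; the cell reaction moves Cu²⁺ from high to low concentration with n = 2.
Q = [Cu²⁺]_dilute/[Cu²⁺]_conc = 4.28 × 10^-5/6 × 10^-4 = 0.0713.
E = 0 − (0.0592/2) log Q = −(0.0592/2)(-1.147) = 0.0340 V.

0.034 V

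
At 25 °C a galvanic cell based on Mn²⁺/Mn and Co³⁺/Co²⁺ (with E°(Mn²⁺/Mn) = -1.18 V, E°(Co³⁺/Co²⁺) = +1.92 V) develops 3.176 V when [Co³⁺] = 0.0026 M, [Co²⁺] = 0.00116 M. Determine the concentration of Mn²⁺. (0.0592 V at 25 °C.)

From the Nernst equation, log Q = n(E° − E)/0.0592 = 2(3.10 − 3.176)/0.0592 = -2.568, so Q = 0.00271.
With Q = [Mn²⁺]·[Co²⁺]^2/[Co³⁺]^2 and the known concentrations, [Mn²⁺] in the numerator gives [Mn²⁺] = 0.014 M.

0.014 M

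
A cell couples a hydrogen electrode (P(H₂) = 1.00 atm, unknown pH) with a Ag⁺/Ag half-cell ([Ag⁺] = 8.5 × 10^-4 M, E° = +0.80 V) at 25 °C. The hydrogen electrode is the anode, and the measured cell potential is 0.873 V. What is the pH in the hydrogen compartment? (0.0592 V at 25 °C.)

E°_cell = 0.80 V and n = 2.
log Q = n(E° − E)/0.0592 = 2×(0.80 − 0.873)/0.0592 = -2.466.
With Q = [H⁺]^2 / ([Ag⁺]^2·P(H₂)), solving for [H⁺] gives log[H⁺] = -4.304, so pH = 4.30.

pH = 4.30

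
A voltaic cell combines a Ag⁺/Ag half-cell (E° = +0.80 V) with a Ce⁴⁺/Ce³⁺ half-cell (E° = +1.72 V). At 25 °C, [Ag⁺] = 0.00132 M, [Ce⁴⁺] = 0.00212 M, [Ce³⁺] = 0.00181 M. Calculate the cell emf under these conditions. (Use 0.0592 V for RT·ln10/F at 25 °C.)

The Ce⁴⁺/Ce³⁺ couple has the higher reduction potential and acts as the cathode, so E°_cell = +1.72 − (+0.80) = 0.92 V.
Balancing electrons gives n = 1; the reaction quotient is Q = [Ag⁺]·[Ce³⁺]/[Ce⁴⁺] = 0.00113.
At 25 °C, E = E° − (0.0592/n) log Q = 0.92 − (0.0592/1)(-2.948) = 0.920 + 0.175 = 1.095 V.

1.09 V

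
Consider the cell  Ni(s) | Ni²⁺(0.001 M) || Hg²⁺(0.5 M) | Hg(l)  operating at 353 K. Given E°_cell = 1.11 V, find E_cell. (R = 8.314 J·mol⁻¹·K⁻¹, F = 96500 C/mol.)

Balancing electrons gives n = 2; the reaction quotient is Q = [Ni²⁺]/[Hg²⁺] = 0.00200.
E = E° − (RT/nF) ln Q = 1.11 − (8.314×353)/(2×96500) × (-6.215) = 1.110 + 0.095 = 1.205 V.

1.20 V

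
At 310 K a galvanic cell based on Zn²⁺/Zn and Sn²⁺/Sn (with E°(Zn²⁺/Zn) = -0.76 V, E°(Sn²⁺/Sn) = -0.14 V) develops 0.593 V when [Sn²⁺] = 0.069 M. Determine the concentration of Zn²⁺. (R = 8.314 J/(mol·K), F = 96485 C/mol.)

From the Nernst equation, ln Q = nF(E° − E)/RT = 2×96485×(0.62 − 0.593)/(8.314×310) = 2.022, so Q = 7.55.
With Q = [Zn²⁺]/[Sn²⁺] and the known concentrations, [Zn²⁺] in the numerator gives [Zn²⁺] = 0.52 M.

0.52 M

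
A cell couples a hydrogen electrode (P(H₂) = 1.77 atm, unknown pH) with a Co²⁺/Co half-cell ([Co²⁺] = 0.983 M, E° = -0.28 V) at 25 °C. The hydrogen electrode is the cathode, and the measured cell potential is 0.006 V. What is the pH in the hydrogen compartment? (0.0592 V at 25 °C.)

E°_cell = 0.28 V and n = 2.
log Q = n(E° − E)/0.0592 = 2×(0.28 − 0.006)/0.0592 = 9.257.
With Q = [Co²⁺]·P(H₂) / [H⁺]^2, solving for [H⁺] gives log[H⁺] = -4.508, so pH = 4.51.

pH = 4.51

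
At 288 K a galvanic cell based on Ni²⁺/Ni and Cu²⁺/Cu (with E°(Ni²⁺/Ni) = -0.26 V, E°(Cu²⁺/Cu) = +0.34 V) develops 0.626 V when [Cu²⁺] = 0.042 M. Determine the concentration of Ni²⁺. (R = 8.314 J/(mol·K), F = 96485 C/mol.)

From the Nernst equation, ln Q = nF(E° − E)/RT = 2×96485×(0.60 − 0.626)/(8.314×288) = -2.095, so Q = 0.123.
With Q = [Ni²⁺]/[Cu²⁺] and the known concentrations, [Ni²⁺] in the numerator gives [Ni²⁺] = 0.0052 M.

0.0052 M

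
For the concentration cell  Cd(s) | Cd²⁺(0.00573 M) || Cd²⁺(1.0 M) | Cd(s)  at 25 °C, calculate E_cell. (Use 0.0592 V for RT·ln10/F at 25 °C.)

0.066 V

Both half-cells are Cd²⁺/Cd, so E°_cell = 0. The concentrated side is the cathode; the cell reaction moves Cd²⁺ from high to low concentration with n = 2.
Q = [Cd²⁺]_dilute/[Cd²⁺]_conc = 0.00573/1.0 = 0.00573.
E = 0 − (0.0592/2) log Q = −(0.0592/2)(-2.242) = 0.0664 V.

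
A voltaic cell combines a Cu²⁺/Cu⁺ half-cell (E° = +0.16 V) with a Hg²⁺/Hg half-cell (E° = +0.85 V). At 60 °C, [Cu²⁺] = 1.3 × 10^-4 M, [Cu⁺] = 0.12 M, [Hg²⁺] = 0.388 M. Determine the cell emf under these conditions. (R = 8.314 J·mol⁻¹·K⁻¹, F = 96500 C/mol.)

The Hg²⁺/Hg couple has the higher reduction potential and acts as the cathode, so E°_cell = +0.85 − (+0.16) = 0.69 V.
Balancing electrons gives n = 2; the reaction quotient is Q = [Cu²⁺]^2/([Cu⁺]^2·[Hg²⁺]) = 3.02 × 10^-6.
E = E° − (RT/nF) ln Q = 0.69 − (8.314×333)/(2×96500) × (-12.709) = 0.690 + 0.182 = 0.872 V.

0.872 V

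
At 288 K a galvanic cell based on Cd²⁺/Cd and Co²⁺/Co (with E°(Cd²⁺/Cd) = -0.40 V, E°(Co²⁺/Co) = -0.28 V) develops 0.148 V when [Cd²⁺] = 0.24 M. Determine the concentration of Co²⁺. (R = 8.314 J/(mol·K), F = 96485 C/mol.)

2.3 M

From the Nernst equation, ln Q = nF(E° − E)/RT = 2×96485×(0.12 − 0.148)/(8.314×288) = -2.257, so Q = 0.105.
With Q = [Cd²⁺]/[Co²⁺] and the known concentrations, [Co²⁺] in the denominator gives [Co²⁺] = 2.3 M.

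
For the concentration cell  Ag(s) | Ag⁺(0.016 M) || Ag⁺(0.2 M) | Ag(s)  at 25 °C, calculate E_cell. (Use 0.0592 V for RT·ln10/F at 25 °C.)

Both half-cells are Ag⁺/Ag, so E°_cell = 0. The concentrated side is the cathode; the cell reaction moves Ag⁺ from high to low concentration with n = 1.
Q = [Ag⁺]_dilute/[Ag⁺]_conc = 0.016/0.2 = 0.0800.
E = 0 − (0.0592/1) log Q = −(0.0592/1)(-1.097) = 0.0649 V.

0.065 V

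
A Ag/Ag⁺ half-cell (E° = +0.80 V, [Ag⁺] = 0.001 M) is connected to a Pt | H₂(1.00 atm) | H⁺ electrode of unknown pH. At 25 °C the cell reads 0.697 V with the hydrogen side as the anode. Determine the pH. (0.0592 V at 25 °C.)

E°_cell = 0.80 V and n = 2.
log Q = n(E° − E)/0.0592 = 2×(0.80 − 0.697)/0.0592 = 3.480.
With Q = [H⁺]^2 / ([Ag⁺]^2·P(H₂)), solving for [H⁺] gives log[H⁺] = -1.260, so pH = 1.26.

pH = 1.26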